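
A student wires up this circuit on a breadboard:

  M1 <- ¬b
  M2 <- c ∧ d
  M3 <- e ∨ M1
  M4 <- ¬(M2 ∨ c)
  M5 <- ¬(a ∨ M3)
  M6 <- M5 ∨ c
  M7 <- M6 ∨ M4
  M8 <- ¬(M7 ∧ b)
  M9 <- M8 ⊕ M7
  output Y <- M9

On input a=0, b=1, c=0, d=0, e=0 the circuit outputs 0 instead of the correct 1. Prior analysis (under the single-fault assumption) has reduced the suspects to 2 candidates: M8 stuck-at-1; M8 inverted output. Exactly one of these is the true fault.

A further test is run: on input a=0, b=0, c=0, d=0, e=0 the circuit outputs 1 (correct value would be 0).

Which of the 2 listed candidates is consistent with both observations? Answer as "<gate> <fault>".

Evaluate each candidate on input a=0, b=0, c=0, d=0, e=0:
  M8 stuck-at-1: M1=1, M2=0, M3=1, M4=1, M5=0, M6=0, M7=1, M8=1 [stuck-at-1], M9=0 → 0 — eliminated
  M8 inverted output: M1=1, M2=0, M3=1, M4=1, M5=0, M6=0, M7=1, M8=0 [inverted output], M9=1 → 1 — matches
Only M8 inverted output reproduces the observed 1.

M8 inverted output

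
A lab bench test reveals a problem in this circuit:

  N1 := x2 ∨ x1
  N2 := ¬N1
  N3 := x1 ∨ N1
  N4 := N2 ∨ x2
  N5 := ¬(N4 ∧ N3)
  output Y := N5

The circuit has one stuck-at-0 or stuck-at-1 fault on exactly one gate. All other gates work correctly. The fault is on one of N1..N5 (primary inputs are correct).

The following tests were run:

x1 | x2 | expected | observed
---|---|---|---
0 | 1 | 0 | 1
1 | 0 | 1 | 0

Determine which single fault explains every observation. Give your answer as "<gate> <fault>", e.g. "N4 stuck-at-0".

Fault-free values for test 1 (x1=0, x2=1): N1=1, N2=0, N3=1, N4=1, N5=0, giving Y=0. Observed 1.
Test 1: faults giving observed 1 are {N1 stuck-at-0, N3 stuck-at-0, N4 stuck-at-0, N5 stuck-at-1}.
Test 2 (x1=1, x2=0): fault-free N1=1, N2=0, N3=1, N4=0, N5=1 → 1; observed 0. Eliminates N3 stuck-at-0, N4 stuck-at-0, N5 stuck-at-1.
Only N1 stuck-at-0 is consistent with every test.

N1 stuck-at-0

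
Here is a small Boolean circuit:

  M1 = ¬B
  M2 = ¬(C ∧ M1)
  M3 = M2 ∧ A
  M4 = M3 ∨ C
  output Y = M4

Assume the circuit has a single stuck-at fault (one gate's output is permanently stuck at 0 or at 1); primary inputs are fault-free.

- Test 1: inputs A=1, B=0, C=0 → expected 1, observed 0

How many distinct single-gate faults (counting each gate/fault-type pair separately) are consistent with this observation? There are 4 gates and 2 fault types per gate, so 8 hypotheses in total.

3

Fault-free: M1=1, M2=1, M3=1, M4=1 → 1. Observed 0.
  M1 stuck-at-0: output 1 ✗
  M1 stuck-at-1: output 1 ✗
  M2 stuck-at-0: output 0 ✓
  M2 stuck-at-1: output 1 ✗
  M3 stuck-at-0: output 0 ✓
  M3 stuck-at-1: output 1 ✗
  M4 stuck-at-0: output 0 ✓
  M4 stuck-at-1: output 1 ✗
Consistent faults: {M2 stuck-at-0, M3 stuck-at-0, M4 stuck-at-0} — 3 in all.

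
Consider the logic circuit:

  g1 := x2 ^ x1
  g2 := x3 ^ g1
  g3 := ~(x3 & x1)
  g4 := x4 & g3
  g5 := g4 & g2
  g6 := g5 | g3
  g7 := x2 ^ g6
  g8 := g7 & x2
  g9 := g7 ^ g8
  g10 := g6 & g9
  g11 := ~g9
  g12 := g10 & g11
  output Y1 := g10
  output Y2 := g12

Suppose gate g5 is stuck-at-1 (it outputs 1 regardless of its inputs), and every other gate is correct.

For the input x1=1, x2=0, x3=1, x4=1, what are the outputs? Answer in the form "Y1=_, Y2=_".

Y1=1, Y2=0

Propagate with g5 forced: g1=1, g2=0, g3=0, g4=0, g5=1 [stuck-at-1], g6=1, g7=1, g8=0, g9=1, g10=1, g11=0, g12=0.
So the outputs are Y1=1, Y2=0. (Without the fault they would be Y1=0, Y2=0.)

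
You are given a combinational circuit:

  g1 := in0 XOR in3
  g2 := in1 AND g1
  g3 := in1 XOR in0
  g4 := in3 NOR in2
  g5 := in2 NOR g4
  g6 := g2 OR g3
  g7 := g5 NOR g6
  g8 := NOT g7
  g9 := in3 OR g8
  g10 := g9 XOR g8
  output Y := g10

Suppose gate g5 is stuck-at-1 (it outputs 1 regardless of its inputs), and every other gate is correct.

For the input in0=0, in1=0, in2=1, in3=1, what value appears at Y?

Propagate with g5 forced: g1=1, g2=0, g3=0, g4=0, g5=1 [stuck-at-1], g6=0, g7=0, g8=1, g9=1, g10=0.
So Y = 0. (Without the fault it would be 1.)

0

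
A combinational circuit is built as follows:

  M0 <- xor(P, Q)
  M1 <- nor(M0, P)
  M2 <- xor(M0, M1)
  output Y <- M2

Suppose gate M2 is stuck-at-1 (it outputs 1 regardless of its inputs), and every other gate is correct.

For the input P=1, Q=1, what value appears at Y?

1

Propagate with M2 forced: M0=0, M1=0, M2=1 [stuck-at-1].
So Y = 1. (Without the fault it would be 0.)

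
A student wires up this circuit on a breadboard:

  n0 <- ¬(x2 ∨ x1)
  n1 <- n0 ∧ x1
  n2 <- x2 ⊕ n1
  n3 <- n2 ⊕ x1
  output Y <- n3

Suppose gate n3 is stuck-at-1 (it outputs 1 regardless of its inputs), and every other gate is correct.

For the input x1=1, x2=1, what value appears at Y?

1

Propagate with n3 forced: n0=0, n1=0, n2=1, n3=1 [stuck-at-1].
So Y = 1. (Without the fault it would be 0.)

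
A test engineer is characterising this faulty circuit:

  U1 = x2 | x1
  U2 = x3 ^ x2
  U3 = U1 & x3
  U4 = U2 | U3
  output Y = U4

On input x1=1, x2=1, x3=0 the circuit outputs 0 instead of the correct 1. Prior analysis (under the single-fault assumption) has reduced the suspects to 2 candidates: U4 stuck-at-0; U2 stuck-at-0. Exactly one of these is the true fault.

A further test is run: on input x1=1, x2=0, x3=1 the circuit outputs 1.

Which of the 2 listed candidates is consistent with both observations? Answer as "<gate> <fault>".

U2 stuck-at-0

Evaluate each candidate on input x1=1, x2=0, x3=1:
  U4 stuck-at-0: U1=1, U2=1, U3=1, U4=0 [stuck-at-0] → 0 — eliminated
  U2 stuck-at-0: U1=1, U2=0 [stuck-at-0], U3=1, U4=1 → 1 — matches
Only U2 stuck-at-0 reproduces the observed 1.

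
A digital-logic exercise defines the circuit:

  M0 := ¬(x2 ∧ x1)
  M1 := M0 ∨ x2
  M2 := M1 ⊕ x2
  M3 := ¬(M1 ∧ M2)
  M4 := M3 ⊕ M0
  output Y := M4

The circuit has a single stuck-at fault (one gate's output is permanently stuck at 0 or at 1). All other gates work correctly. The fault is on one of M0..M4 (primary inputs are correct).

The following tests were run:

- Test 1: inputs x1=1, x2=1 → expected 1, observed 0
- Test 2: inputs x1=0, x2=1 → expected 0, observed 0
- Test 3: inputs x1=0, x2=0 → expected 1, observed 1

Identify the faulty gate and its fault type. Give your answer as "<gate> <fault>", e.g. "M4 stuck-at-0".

Fault-free values for test 1 (x1=1, x2=1): M0=0, M1=1, M2=0, M3=1, M4=1, giving Y=1. Observed 0.
Test 1: faults giving observed 0 are {M0 stuck-at-1, M2 stuck-at-1, M3 stuck-at-0, M4 stuck-at-0}.
Test 2 (x1=0, x2=1): fault-free M0=1, M1=1, M2=0, M3=1, M4=0 → 0; observed 0. Eliminates M2 stuck-at-1, M3 stuck-at-0.
Test 3 (x1=0, x2=0): fault-free M0=1, M1=1, M2=1, M3=0, M4=1 → 1; observed 1. Eliminates M4 stuck-at-0.
Only M0 stuck-at-1 is consistent with every test.

M0 stuck-at-1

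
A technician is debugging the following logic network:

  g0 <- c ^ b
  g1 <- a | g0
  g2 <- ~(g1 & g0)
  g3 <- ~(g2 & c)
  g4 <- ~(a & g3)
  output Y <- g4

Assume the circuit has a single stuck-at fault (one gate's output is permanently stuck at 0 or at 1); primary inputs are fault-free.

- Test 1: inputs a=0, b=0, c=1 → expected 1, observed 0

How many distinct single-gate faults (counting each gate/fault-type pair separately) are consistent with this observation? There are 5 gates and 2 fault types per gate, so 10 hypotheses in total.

1

Fault-free: g0=1, g1=1, g2=0, g3=1, g4=1 → 1. Observed 0.
  g0 stuck-at-0: output 1 ✗
  g0 stuck-at-1: output 1 ✗
  g1 stuck-at-0: output 1 ✗
  g1 stuck-at-1: output 1 ✗
  g2 stuck-at-0: output 1 ✗
  g2 stuck-at-1: output 1 ✗
  g3 stuck-at-0: output 1 ✗
  g3 stuck-at-1: output 1 ✗
  g4 stuck-at-0: output 0 ✓
  g4 stuck-at-1: output 1 ✗
Consistent faults: {g4 stuck-at-0} — 1 in all.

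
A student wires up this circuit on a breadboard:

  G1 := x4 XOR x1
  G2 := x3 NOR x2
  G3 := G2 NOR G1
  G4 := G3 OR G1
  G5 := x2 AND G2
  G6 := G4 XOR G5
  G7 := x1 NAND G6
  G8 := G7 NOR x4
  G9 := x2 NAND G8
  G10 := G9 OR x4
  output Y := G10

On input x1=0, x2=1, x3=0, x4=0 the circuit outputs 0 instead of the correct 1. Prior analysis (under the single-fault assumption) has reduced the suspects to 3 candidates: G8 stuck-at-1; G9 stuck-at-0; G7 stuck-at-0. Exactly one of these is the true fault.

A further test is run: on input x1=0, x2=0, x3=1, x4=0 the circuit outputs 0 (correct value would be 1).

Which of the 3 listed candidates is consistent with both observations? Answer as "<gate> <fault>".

Evaluate each candidate on input x1=0, x2=0, x3=1, x4=0:
  G8 stuck-at-1: G1=0, G2=0, G3=1, G4=1, G5=0, G6=1, G7=1, G8=1 [stuck-at-1], G9=1, G10=1 → 1 — eliminated
  G9 stuck-at-0: G1=0, G2=0, G3=1, G4=1, G5=0, G6=1, G7=1, G8=0, G9=0 [stuck-at-0], G10=0 → 0 — matches
  G7 stuck-at-0: G1=0, G2=0, G3=1, G4=1, G5=0, G6=1, G7=0 [stuck-at-0], G8=1, G9=1, G10=1 → 1 — eliminated
Only G9 stuck-at-0 reproduces the observed 0.

G9 stuck-at-0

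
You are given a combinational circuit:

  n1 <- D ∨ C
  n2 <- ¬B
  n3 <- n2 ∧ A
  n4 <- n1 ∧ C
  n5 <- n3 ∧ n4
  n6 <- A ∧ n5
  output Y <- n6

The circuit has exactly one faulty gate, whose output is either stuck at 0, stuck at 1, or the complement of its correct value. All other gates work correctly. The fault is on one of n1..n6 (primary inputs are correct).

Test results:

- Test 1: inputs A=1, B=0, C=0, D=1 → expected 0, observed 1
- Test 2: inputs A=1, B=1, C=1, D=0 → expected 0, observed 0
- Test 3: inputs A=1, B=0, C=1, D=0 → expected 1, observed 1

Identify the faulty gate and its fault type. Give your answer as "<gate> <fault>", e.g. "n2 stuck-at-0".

n4 stuck-at-1

Fault-free values for test 1 (A=1, B=0, C=0, D=1): n1=1, n2=1, n3=1, n4=0, n5=0, n6=0, giving Y=0. Observed 1.
Test 1: faults giving observed 1 are {n4 stuck-at-1, n4 inverted output, n5 stuck-at-1, n5 inverted output, n6 stuck-at-1, n6 inverted output}.
Test 2 (A=1, B=1, C=1, D=0): fault-free n1=1, n2=0, n3=0, n4=1, n5=0, n6=0 → 0; observed 0. Eliminates n5 stuck-at-1, n5 inverted output, n6 stuck-at-1, n6 inverted output.
Test 3 (A=1, B=0, C=1, D=0): fault-free n1=1, n2=1, n3=1, n4=1, n5=1, n6=1 → 1; observed 1. Eliminates n4 inverted output.
Only n4 stuck-at-1 is consistent with every test.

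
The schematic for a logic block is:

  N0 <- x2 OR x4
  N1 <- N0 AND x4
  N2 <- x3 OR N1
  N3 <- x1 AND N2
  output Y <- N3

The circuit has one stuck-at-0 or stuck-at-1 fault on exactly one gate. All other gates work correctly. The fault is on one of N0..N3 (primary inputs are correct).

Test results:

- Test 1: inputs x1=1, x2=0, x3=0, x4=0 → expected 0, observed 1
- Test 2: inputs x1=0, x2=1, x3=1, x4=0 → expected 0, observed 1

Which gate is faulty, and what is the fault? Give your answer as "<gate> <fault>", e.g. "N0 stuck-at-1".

N3 stuck-at-1

Fault-free values for test 1 (x1=1, x2=0, x3=0, x4=0): N0=0, N1=0, N2=0, N3=0, giving Y=0. Observed 1.
Test 1: faults giving observed 1 are {N1 stuck-at-1, N2 stuck-at-1, N3 stuck-at-1}.
Test 2 (x1=0, x2=1, x3=1, x4=0): fault-free N0=1, N1=0, N2=1, N3=0 → 0; observed 1. Eliminates N1 stuck-at-1, N2 stuck-at-1.
Only N3 stuck-at-1 is consistent with every test.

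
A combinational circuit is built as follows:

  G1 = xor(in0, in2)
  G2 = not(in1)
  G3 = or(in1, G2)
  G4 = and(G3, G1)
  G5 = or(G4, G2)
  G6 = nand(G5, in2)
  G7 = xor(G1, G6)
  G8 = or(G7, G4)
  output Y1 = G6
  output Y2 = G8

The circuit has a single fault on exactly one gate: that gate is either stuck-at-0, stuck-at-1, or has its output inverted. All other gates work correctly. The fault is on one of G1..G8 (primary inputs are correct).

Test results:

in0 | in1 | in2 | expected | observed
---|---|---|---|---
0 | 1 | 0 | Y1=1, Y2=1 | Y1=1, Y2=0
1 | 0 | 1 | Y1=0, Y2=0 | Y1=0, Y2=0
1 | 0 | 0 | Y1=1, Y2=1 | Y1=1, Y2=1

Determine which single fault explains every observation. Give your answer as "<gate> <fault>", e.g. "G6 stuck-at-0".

G7 stuck-at-0

Fault-free values for test 1 (in0=0, in1=1, in2=0): G1=0, G2=0, G3=1, G4=0, G5=0, G6=1, G7=1, G8=1, giving Y1=1, Y2=1. Observed Y1=1, Y2=0.
Test 1: faults giving observed Y1=1, Y2=0 are {G7 stuck-at-0, G7 inverted output, G8 stuck-at-0, G8 inverted output}.
Test 2 (in0=1, in1=0, in2=1): fault-free G1=0, G2=1, G3=1, G4=0, G5=1, G6=0, G7=0, G8=0 → Y1=0, Y2=0; observed Y1=0, Y2=0. Eliminates G7 inverted output, G8 inverted output.
Test 3 (in0=1, in1=0, in2=0): fault-free G1=1, G2=1, G3=1, G4=1, G5=1, G6=1, G7=0, G8=1 → Y1=1, Y2=1; observed Y1=1, Y2=1. Eliminates G8 stuck-at-0.
Only G7 stuck-at-0 is consistent with every test.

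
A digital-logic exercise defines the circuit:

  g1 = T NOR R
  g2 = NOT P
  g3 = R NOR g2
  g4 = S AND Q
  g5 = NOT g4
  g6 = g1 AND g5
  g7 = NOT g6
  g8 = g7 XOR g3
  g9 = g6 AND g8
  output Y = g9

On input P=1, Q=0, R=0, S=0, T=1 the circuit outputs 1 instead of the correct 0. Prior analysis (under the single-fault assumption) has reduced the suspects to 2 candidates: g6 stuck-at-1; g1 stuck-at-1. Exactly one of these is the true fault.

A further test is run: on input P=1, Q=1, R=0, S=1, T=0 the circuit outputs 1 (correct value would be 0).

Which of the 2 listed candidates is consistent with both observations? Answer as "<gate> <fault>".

g6 stuck-at-1

Evaluate each candidate on input P=1, Q=1, R=0, S=1, T=0:
  g6 stuck-at-1: g1=1, g2=0, g3=1, g4=1, g5=0, g6=1 [stuck-at-1], g7=0, g8=1, g9=1 → 1 — matches
  g1 stuck-at-1: g1=1 [stuck-at-1], g2=0, g3=1, g4=1, g5=0, g6=0, g7=1, g8=0, g9=0 → 0 — eliminated
Only g6 stuck-at-1 reproduces the observed 1.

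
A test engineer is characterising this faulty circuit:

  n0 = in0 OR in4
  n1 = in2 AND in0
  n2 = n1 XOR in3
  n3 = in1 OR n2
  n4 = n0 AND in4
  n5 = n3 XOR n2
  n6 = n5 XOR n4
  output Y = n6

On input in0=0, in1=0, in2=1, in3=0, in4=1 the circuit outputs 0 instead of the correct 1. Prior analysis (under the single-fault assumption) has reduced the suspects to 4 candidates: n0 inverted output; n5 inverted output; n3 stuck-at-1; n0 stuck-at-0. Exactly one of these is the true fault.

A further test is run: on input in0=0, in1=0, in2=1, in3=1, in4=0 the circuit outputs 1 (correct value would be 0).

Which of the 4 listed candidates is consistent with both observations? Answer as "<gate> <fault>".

n5 inverted output

Evaluate each candidate on input in0=0, in1=0, in2=1, in3=1, in4=0:
  n0 inverted output: n0=1 [inverted output], n1=0, n2=1, n3=1, n4=0, n5=0, n6=0 → 0 — eliminated
  n5 inverted output: n0=0, n1=0, n2=1, n3=1, n4=0, n5=1 [inverted output], n6=1 → 1 — matches
  n3 stuck-at-1: n0=0, n1=0, n2=1, n3=1 [stuck-at-1], n4=0, n5=0, n6=0 → 0 — eliminated
  n0 stuck-at-0: n0=0 [stuck-at-0], n1=0, n2=1, n3=1, n4=0, n5=0, n6=0 → 0 — eliminated
Only n5 inverted output reproduces the observed 1.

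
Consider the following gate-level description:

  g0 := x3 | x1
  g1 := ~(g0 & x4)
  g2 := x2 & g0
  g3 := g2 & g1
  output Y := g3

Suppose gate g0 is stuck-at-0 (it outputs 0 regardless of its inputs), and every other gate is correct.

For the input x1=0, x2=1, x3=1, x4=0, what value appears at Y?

Propagate with g0 forced: g0=0 [stuck-at-0], g1=1, g2=0, g3=0.
So Y = 0. (Without the fault it would be 1.)

0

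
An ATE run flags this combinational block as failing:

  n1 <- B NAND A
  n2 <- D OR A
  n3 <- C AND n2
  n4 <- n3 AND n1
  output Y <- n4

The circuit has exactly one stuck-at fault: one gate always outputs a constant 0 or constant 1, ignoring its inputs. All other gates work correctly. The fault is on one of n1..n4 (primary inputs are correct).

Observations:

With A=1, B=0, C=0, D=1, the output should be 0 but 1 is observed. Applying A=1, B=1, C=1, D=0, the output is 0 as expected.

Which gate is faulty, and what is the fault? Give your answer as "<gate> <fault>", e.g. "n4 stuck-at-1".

Fault-free values for test 1 (A=1, B=0, C=0, D=1): n1=1, n2=1, n3=0, n4=0, giving Y=0. Observed 1.
Test 1: faults giving observed 1 are {n3 stuck-at-1, n4 stuck-at-1}.
Test 2 (A=1, B=1, C=1, D=0): fault-free n1=0, n2=1, n3=1, n4=0 → 0; observed 0. Eliminates n4 stuck-at-1.
Only n3 stuck-at-1 is consistent with every test.

n3 stuck-at-1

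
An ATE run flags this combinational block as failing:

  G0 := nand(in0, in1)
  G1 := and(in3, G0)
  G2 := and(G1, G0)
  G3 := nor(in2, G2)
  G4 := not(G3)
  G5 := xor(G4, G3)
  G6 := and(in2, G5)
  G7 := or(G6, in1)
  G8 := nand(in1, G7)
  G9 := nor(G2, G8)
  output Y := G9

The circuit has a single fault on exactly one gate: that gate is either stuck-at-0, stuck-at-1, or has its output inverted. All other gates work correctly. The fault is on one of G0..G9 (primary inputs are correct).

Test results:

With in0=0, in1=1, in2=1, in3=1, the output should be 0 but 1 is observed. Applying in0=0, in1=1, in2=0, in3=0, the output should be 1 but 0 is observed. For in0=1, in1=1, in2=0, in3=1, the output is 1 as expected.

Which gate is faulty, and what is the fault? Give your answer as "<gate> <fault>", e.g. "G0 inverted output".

Fault-free values for test 1 (in0=0, in1=1, in2=1, in3=1): G0=1, G1=1, G2=1, G3=0, G4=1, G5=1, G6=1, G7=1, G8=0, G9=0, giving Y=0. Observed 1.
Test 1: faults giving observed 1 are {G0 stuck-at-0, G0 inverted output, G1 stuck-at-0, G1 inverted output, G2 stuck-at-0, G2 inverted output, G9 stuck-at-1, G9 inverted output}.
Test 2 (in0=0, in1=1, in2=0, in3=0): fault-free G0=1, G1=0, G2=0, G3=1, G4=0, G5=1, G6=0, G7=1, G8=0, G9=1 → 1; observed 0. Eliminates G0 stuck-at-0, G0 inverted output, G1 stuck-at-0, G2 stuck-at-0, G9 stuck-at-1.
Test 3 (in0=1, in1=1, in2=0, in3=1): fault-free G0=0, G1=0, G2=0, G3=1, G4=0, G5=1, G6=0, G7=1, G8=0, G9=1 → 1; observed 1. Eliminates G2 inverted output, G9 inverted output.
Only G1 inverted output is consistent with every test.

G1 inverted output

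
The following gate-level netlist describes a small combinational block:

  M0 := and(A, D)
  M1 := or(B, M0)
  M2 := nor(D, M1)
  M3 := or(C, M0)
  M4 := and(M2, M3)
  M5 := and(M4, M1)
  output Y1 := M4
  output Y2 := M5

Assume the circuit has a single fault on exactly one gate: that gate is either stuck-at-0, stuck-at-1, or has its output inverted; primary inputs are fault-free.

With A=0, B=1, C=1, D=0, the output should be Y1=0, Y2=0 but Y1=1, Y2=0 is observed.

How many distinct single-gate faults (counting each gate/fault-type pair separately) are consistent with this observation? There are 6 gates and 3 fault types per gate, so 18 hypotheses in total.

2

Fault-free: M0=0, M1=1, M2=0, M3=1, M4=0, M5=0 → Y1=0, Y2=0. Observed Y1=1, Y2=0.
  M0: none of the 3 fault types match ✗
  M1: stuck-at-0, inverted output ✓; others ✗
  M2: none of the 3 fault types match ✗
  M3: none of the 3 fault types match ✗
  M4: none of the 3 fault types match ✗
  M5: none of the 3 fault types match ✗
Consistent faults: {M1 stuck-at-0, M1 inverted output} — 2 in all.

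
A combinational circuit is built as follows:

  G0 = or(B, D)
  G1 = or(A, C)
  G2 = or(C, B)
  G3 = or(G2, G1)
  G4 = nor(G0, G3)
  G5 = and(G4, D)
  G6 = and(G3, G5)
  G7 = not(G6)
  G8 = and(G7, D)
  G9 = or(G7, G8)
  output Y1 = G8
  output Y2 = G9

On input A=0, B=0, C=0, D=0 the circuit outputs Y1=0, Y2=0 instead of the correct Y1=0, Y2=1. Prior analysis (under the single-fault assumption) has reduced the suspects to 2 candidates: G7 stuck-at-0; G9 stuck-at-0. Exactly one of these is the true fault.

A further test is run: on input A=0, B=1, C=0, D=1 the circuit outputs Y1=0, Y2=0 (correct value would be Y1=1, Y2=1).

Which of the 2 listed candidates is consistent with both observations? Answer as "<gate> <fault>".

Evaluate each candidate on input A=0, B=1, C=0, D=1:
  G7 stuck-at-0: G0=1, G1=0, G2=1, G3=1, G4=0, G5=0, G6=0, G7=0 [stuck-at-0], G8=0, G9=0 → Y1=0, Y2=0 — matches
  G9 stuck-at-0: G0=1, G1=0, G2=1, G3=1, G4=0, G5=0, G6=0, G7=1, G8=1, G9=0 [stuck-at-0] → Y1=1, Y2=0 — eliminated
Only G7 stuck-at-0 reproduces the observed Y1=0, Y2=0.

G7 stuck-at-0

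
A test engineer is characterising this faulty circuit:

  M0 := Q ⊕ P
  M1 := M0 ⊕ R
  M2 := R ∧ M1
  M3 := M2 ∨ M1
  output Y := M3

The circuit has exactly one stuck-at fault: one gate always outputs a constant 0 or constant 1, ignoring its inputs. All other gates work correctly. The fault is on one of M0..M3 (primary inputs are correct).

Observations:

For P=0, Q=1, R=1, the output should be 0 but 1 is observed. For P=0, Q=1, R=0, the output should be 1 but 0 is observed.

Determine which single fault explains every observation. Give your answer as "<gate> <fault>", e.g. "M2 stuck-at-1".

Fault-free values for test 1 (P=0, Q=1, R=1): M0=1, M1=0, M2=0, M3=0, giving Y=0. Observed 1.
Test 1: faults giving observed 1 are {M0 stuck-at-0, M1 stuck-at-1, M2 stuck-at-1, M3 stuck-at-1}.
Test 2 (P=0, Q=1, R=0): fault-free M0=1, M1=1, M2=0, M3=1 → 1; observed 0. Eliminates M1 stuck-at-1, M2 stuck-at-1, M3 stuck-at-1.
Only M0 stuck-at-0 is consistent with every test.

M0 stuck-at-0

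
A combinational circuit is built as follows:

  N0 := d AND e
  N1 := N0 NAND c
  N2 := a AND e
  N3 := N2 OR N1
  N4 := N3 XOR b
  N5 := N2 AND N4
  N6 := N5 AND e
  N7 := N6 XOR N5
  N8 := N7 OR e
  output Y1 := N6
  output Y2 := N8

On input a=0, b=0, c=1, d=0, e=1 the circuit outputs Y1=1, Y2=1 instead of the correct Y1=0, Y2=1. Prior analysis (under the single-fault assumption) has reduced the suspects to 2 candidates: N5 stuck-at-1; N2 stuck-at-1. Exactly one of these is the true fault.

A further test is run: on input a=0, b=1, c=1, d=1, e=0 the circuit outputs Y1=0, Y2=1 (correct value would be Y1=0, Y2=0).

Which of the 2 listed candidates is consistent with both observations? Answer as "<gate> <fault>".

Evaluate each candidate on input a=0, b=1, c=1, d=1, e=0:
  N5 stuck-at-1: N0=0, N1=1, N2=0, N3=1, N4=0, N5=1 [stuck-at-1], N6=0, N7=1, N8=1 → Y1=0, Y2=1 — matches
  N2 stuck-at-1: N0=0, N1=1, N2=1 [stuck-at-1], N3=1, N4=0, N5=0, N6=0, N7=0, N8=0 → Y1=0, Y2=0 — eliminated
Only N5 stuck-at-1 reproduces the observed Y1=0, Y2=1.

N5 stuck-at-1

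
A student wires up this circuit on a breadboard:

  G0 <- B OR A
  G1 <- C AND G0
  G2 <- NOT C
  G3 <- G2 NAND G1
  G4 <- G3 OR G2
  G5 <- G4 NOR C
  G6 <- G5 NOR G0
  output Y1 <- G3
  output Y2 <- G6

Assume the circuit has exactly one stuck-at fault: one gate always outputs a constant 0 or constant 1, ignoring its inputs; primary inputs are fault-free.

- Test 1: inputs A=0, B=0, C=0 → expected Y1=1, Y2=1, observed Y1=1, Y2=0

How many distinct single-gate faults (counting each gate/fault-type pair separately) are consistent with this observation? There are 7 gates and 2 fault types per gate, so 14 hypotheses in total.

Fault-free: G0=0, G1=0, G2=1, G3=1, G4=1, G5=0, G6=1 → Y1=1, Y2=1. Observed Y1=1, Y2=0.
  G0 stuck-at-0: output Y1=1, Y2=1 ✗
  G0 stuck-at-1: output Y1=1, Y2=0 ✓
  G1 stuck-at-0: output Y1=1, Y2=1 ✗
  G1 stuck-at-1: output Y1=0, Y2=1 ✗
  G2 stuck-at-0: output Y1=1, Y2=1 ✗
  G2 stuck-at-1: output Y1=1, Y2=1 ✗
  G3 stuck-at-0: output Y1=0, Y2=1 ✗
  G3 stuck-at-1: output Y1=1, Y2=1 ✗
  G4 stuck-at-0: output Y1=1, Y2=0 ✓
  G4 stuck-at-1: output Y1=1, Y2=1 ✗
  G5 stuck-at-0: output Y1=1, Y2=1 ✗
  G5 stuck-at-1: output Y1=1, Y2=0 ✓
  G6 stuck-at-0: output Y1=1, Y2=0 ✓
  G6 stuck-at-1: output Y1=1, Y2=1 ✗
Consistent faults: {G0 stuck-at-1, G4 stuck-at-0, G5 stuck-at-1, G6 stuck-at-0} — 4 in all.

4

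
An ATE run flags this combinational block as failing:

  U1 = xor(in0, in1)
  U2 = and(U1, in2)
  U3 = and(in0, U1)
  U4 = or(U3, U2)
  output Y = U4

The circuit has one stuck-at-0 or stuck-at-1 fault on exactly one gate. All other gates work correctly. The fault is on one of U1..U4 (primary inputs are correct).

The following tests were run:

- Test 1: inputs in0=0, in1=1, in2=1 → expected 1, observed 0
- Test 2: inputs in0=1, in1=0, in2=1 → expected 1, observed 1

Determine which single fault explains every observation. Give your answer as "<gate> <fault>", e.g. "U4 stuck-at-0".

Fault-free values for test 1 (in0=0, in1=1, in2=1): U1=1, U2=1, U3=0, U4=1, giving Y=1. Observed 0.
Test 1: faults giving observed 0 are {U1 stuck-at-0, U2 stuck-at-0, U4 stuck-at-0}.
Test 2 (in0=1, in1=0, in2=1): fault-free U1=1, U2=1, U3=1, U4=1 → 1; observed 1. Eliminates U1 stuck-at-0, U4 stuck-at-0.
Only U2 stuck-at-0 is consistent with every test.

U2 stuck-at-0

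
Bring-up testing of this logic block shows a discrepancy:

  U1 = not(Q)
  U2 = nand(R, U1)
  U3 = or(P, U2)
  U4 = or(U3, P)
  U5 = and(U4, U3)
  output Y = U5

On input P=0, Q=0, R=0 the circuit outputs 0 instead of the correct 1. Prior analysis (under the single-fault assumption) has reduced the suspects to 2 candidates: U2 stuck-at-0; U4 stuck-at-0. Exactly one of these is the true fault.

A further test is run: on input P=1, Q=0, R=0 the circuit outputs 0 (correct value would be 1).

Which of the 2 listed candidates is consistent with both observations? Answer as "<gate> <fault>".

U4 stuck-at-0

Evaluate each candidate on input P=1, Q=0, R=0:
  U2 stuck-at-0: U1=1, U2=0 [stuck-at-0], U3=1, U4=1, U5=1 → 1 — eliminated
  U4 stuck-at-0: U1=1, U2=1, U3=1, U4=0 [stuck-at-0], U5=0 → 0 — matches
Only U4 stuck-at-0 reproduces the observed 0.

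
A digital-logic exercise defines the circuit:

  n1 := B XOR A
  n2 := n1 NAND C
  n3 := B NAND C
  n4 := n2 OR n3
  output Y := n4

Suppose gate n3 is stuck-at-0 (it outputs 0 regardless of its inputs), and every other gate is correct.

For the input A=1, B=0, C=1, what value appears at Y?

Propagate with n3 forced: n1=1, n2=0, n3=0 [stuck-at-0], n4=0.
So Y = 0. (Without the fault it would be 1.)

0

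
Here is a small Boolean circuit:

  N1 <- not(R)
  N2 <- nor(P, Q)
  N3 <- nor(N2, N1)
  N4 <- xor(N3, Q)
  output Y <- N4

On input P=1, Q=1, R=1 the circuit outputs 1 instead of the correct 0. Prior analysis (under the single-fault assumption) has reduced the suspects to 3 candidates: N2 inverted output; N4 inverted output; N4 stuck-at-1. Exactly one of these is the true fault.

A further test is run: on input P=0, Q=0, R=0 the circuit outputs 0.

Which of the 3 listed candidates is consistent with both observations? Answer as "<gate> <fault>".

N2 inverted output

Evaluate each candidate on input P=0, Q=0, R=0:
  N2 inverted output: N1=1, N2=0 [inverted output], N3=0, N4=0 → 0 — matches
  N4 inverted output: N1=1, N2=1, N3=0, N4=1 [inverted output] → 1 — eliminated
  N4 stuck-at-1: N1=1, N2=1, N3=0, N4=1 [stuck-at-1] → 1 — eliminated
Only N2 inverted output reproduces the observed 0.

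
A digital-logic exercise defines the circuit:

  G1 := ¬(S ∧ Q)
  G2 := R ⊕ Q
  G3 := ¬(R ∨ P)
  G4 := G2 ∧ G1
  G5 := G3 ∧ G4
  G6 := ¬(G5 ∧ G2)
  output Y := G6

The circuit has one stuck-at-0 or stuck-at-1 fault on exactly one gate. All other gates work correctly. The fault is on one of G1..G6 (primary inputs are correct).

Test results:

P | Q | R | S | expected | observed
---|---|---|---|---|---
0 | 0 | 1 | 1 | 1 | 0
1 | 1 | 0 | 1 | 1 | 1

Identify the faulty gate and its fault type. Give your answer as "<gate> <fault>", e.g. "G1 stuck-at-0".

Fault-free values for test 1 (P=0, Q=0, R=1, S=1): G1=1, G2=1, G3=0, G4=1, G5=0, G6=1, giving Y=1. Observed 0.
Test 1: faults giving observed 0 are {G3 stuck-at-1, G5 stuck-at-1, G6 stuck-at-0}.
Test 2 (P=1, Q=1, R=0, S=1): fault-free G1=0, G2=1, G3=0, G4=0, G5=0, G6=1 → 1; observed 1. Eliminates G5 stuck-at-1, G6 stuck-at-0.
Only G3 stuck-at-1 is consistent with every test.

G3 stuck-at-1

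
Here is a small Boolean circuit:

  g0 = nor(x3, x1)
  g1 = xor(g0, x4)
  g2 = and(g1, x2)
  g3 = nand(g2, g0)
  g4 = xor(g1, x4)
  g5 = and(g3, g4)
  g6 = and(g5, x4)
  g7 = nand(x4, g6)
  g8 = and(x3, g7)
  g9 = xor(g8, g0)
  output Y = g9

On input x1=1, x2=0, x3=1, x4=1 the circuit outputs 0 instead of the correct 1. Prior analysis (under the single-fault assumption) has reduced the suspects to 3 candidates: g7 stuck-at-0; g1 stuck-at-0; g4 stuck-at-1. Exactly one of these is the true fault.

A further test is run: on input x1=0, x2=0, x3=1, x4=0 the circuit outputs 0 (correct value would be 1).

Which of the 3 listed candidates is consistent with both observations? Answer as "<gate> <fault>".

g7 stuck-at-0

Evaluate each candidate on input x1=0, x2=0, x3=1, x4=0:
  g7 stuck-at-0: g0=0, g1=0, g2=0, g3=1, g4=0, g5=0, g6=0, g7=0 [stuck-at-0], g8=0, g9=0 → 0 — matches
  g1 stuck-at-0: g0=0, g1=0 [stuck-at-0], g2=0, g3=1, g4=0, g5=0, g6=0, g7=1, g8=1, g9=1 → 1 — eliminated
  g4 stuck-at-1: g0=0, g1=0, g2=0, g3=1, g4=1 [stuck-at-1], g5=1, g6=0, g7=1, g8=1, g9=1 → 1 — eliminated
Only g7 stuck-at-0 reproduces the observed 0.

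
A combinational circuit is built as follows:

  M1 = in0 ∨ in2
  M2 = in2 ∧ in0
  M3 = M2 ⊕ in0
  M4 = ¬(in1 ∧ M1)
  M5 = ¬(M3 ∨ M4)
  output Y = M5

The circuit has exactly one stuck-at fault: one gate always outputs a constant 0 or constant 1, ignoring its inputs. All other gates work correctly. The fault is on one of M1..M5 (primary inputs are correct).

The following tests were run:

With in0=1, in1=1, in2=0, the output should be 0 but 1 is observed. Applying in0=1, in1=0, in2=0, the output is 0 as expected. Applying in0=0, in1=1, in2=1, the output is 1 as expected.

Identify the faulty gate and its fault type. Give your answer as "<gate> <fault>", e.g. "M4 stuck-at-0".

M3 stuck-at-0

Fault-free values for test 1 (in0=1, in1=1, in2=0): M1=1, M2=0, M3=1, M4=0, M5=0, giving Y=0. Observed 1.
Test 1: faults giving observed 1 are {M2 stuck-at-1, M3 stuck-at-0, M5 stuck-at-1}.
Test 2 (in0=1, in1=0, in2=0): fault-free M1=1, M2=0, M3=1, M4=1, M5=0 → 0; observed 0. Eliminates M5 stuck-at-1.
Test 3 (in0=0, in1=1, in2=1): fault-free M1=1, M2=0, M3=0, M4=0, M5=1 → 1; observed 1. Eliminates M2 stuck-at-1.
Only M3 stuck-at-0 is consistent with every test.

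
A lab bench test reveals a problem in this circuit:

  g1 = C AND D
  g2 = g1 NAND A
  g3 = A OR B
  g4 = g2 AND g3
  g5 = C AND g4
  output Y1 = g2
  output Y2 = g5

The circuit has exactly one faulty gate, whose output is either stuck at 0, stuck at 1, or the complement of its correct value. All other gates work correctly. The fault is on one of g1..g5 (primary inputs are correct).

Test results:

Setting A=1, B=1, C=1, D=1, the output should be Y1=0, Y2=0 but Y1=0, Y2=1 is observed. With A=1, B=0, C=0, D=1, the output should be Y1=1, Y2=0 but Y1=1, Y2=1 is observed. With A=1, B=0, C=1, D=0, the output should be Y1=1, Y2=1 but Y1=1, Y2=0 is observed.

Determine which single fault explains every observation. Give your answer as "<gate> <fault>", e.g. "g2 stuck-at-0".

g5 inverted output

Fault-free values for test 1 (A=1, B=1, C=1, D=1): g1=1, g2=0, g3=1, g4=0, g5=0, giving Y1=0, Y2=0. Observed Y1=0, Y2=1.
Test 1: faults giving observed Y1=0, Y2=1 are {g4 stuck-at-1, g4 inverted output, g5 stuck-at-1, g5 inverted output}.
Test 2 (A=1, B=0, C=0, D=1): fault-free g1=0, g2=1, g3=1, g4=1, g5=0 → Y1=1, Y2=0; observed Y1=1, Y2=1. Eliminates g4 stuck-at-1, g4 inverted output.
Test 3 (A=1, B=0, C=1, D=0): fault-free g1=0, g2=1, g3=1, g4=1, g5=1 → Y1=1, Y2=1; observed Y1=1, Y2=0. Eliminates g5 stuck-at-1.
Only g5 inverted output is consistent with every test.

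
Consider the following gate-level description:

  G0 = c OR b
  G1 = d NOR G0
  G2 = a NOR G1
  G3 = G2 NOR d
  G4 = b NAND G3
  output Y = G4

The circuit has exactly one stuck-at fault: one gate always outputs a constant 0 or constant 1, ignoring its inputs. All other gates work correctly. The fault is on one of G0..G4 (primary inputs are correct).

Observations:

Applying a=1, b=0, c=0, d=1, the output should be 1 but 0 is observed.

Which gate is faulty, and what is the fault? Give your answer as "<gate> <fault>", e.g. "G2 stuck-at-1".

Fault-free values for test 1 (a=1, b=0, c=0, d=1): G0=0, G1=0, G2=0, G3=0, G4=1, giving Y=1. Observed 0.
Test 1: faults giving observed 0 are {G4 stuck-at-0}.
Only G4 stuck-at-0 is consistent with every test.

G4 stuck-at-0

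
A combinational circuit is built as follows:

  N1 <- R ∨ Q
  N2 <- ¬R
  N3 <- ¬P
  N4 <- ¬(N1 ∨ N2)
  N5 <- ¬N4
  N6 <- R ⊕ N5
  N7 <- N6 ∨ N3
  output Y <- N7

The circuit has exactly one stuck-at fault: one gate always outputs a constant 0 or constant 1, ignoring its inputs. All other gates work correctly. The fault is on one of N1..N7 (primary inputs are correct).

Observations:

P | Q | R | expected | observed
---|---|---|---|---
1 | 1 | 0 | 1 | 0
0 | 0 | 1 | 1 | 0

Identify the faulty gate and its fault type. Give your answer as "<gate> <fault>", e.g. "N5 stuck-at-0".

N7 stuck-at-0

Fault-free values for test 1 (P=1, Q=1, R=0): N1=1, N2=1, N3=0, N4=0, N5=1, N6=1, N7=1, giving Y=1. Observed 0.
Test 1: faults giving observed 0 are {N4 stuck-at-1, N5 stuck-at-0, N6 stuck-at-0, N7 stuck-at-0}.
Test 2 (P=0, Q=0, R=1): fault-free N1=1, N2=0, N3=1, N4=0, N5=1, N6=0, N7=1 → 1; observed 0. Eliminates N4 stuck-at-1, N5 stuck-at-0, N6 stuck-at-0.
Only N7 stuck-at-0 is consistent with every test.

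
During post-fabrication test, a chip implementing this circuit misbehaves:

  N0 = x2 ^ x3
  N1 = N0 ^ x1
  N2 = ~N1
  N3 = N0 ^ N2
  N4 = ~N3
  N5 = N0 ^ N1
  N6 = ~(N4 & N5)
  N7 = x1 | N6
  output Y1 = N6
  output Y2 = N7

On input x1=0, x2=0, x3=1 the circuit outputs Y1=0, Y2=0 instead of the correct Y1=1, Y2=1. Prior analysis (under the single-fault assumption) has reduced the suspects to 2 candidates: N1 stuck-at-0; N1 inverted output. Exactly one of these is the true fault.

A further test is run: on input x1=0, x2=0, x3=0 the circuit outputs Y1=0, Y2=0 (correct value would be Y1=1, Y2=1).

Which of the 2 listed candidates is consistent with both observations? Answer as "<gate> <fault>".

N1 inverted output

Evaluate each candidate on input x1=0, x2=0, x3=0:
  N1 stuck-at-0: N0=0, N1=0 [stuck-at-0], N2=1, N3=1, N4=0, N5=0, N6=1, N7=1 → Y1=1, Y2=1 — eliminated
  N1 inverted output: N0=0, N1=1 [inverted output], N2=0, N3=0, N4=1, N5=1, N6=0, N7=0 → Y1=0, Y2=0 — matches
Only N1 inverted output reproduces the observed Y1=0, Y2=0.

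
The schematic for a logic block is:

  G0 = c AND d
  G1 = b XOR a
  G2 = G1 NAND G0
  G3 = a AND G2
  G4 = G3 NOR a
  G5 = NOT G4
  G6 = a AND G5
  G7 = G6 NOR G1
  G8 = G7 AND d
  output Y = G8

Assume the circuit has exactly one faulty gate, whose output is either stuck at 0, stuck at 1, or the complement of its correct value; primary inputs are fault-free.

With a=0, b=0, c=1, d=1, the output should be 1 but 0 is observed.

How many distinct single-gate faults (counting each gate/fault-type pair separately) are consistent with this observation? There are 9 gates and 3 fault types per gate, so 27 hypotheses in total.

Fault-free: G0=1, G1=0, G2=1, G3=0, G4=1, G5=0, G6=0, G7=1, G8=1 → 1. Observed 0.
  G0: none of the 3 fault types match ✗
  G1: stuck-at-1, inverted output ✓; others ✗
  G2: none of the 3 fault types match ✗
  G3: none of the 3 fault types match ✗
  G4: none of the 3 fault types match ✗
  G5: none of the 3 fault types match ✗
  G6: stuck-at-1, inverted output ✓; others ✗
  G7: stuck-at-0, inverted output ✓; others ✗
  G8: stuck-at-0, inverted output ✓; others ✗
Consistent faults: {G1 stuck-at-1, G1 inverted output, G6 stuck-at-1, G6 inverted output, G7 stuck-at-0, G7 inverted output, G8 stuck-at-0, G8 inverted output} — 8 in all.

8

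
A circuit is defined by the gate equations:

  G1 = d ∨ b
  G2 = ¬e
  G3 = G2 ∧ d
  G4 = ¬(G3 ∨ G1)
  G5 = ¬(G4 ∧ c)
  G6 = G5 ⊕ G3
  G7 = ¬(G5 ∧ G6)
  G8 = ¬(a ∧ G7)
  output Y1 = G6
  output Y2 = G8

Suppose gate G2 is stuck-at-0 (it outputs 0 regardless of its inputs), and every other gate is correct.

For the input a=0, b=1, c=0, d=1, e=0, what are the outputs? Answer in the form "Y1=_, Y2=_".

Y1=1, Y2=1

Propagate with G2 forced: G1=1, G2=0 [stuck-at-0], G3=0, G4=0, G5=1, G6=1, G7=0, G8=1.
So the outputs are Y1=1, Y2=1. (Without the fault they would be Y1=0, Y2=1.)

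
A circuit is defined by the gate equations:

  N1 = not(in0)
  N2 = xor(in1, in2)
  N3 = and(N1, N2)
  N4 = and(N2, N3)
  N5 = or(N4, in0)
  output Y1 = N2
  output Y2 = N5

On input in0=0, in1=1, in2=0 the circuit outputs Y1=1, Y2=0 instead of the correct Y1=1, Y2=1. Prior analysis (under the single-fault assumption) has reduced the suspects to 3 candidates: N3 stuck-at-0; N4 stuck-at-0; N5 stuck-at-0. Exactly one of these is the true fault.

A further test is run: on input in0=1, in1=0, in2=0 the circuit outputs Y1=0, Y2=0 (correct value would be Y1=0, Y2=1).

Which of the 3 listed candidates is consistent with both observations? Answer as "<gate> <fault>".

Evaluate each candidate on input in0=1, in1=0, in2=0:
  N3 stuck-at-0: N1=0, N2=0, N3=0 [stuck-at-0], N4=0, N5=1 → Y1=0, Y2=1 — eliminated
  N4 stuck-at-0: N1=0, N2=0, N3=0, N4=0 [stuck-at-0], N5=1 → Y1=0, Y2=1 — eliminated
  N5 stuck-at-0: N1=0, N2=0, N3=0, N4=0, N5=0 [stuck-at-0] → Y1=0, Y2=0 — matches
Only N5 stuck-at-0 reproduces the observed Y1=0, Y2=0.

N5 stuck-at-0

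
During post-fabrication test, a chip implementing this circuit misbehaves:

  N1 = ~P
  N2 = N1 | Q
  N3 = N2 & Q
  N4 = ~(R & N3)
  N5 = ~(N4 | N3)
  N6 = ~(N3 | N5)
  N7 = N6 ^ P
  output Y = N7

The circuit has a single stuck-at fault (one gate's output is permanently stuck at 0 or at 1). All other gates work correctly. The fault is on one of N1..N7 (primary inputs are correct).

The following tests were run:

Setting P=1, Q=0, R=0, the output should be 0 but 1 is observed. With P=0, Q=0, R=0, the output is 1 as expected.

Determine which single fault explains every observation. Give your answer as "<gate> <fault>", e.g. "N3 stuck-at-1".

N7 stuck-at-1

Fault-free values for test 1 (P=1, Q=0, R=0): N1=0, N2=0, N3=0, N4=1, N5=0, N6=1, N7=0, giving Y=0. Observed 1.
Test 1: faults giving observed 1 are {N3 stuck-at-1, N4 stuck-at-0, N5 stuck-at-1, N6 stuck-at-0, N7 stuck-at-1}.
Test 2 (P=0, Q=0, R=0): fault-free N1=1, N2=1, N3=0, N4=1, N5=0, N6=1, N7=1 → 1; observed 1. Eliminates N3 stuck-at-1, N4 stuck-at-0, N5 stuck-at-1, N6 stuck-at-0.
Only N7 stuck-at-1 is consistent with every test.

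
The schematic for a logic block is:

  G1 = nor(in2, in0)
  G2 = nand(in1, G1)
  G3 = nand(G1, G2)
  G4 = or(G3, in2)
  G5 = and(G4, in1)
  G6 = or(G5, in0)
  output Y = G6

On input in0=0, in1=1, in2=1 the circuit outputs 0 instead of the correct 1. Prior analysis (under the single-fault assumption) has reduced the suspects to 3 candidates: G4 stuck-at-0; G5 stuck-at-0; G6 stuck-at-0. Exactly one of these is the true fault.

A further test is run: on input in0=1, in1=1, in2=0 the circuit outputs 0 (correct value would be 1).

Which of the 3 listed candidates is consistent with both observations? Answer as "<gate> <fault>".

Evaluate each candidate on input in0=1, in1=1, in2=0:
  G4 stuck-at-0: G1=0, G2=1, G3=1, G4=0 [stuck-at-0], G5=0, G6=1 → 1 — eliminated
  G5 stuck-at-0: G1=0, G2=1, G3=1, G4=1, G5=0 [stuck-at-0], G6=1 → 1 — eliminated
  G6 stuck-at-0: G1=0, G2=1, G3=1, G4=1, G5=1, G6=0 [stuck-at-0] → 0 — matches
Only G6 stuck-at-0 reproduces the observed 0.

G6 stuck-at-0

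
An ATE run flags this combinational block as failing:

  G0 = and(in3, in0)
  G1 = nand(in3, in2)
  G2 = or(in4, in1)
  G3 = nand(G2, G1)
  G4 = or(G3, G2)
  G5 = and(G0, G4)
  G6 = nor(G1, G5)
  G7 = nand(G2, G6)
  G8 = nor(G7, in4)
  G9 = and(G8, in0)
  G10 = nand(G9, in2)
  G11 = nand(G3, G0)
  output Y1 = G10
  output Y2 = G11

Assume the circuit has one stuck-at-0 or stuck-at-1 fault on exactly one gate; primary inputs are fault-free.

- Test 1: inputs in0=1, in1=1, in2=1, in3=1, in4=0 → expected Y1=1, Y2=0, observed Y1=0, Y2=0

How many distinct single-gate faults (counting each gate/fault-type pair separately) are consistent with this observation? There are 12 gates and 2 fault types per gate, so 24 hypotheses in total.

7

Fault-free: G0=1, G1=0, G2=1, G3=1, G4=1, G5=1, G6=0, G7=1, G8=0, G9=0, G10=1, G11=0 → Y1=1, Y2=0. Observed Y1=0, Y2=0.
  G0: none of the 2 fault types match ✗
  G1: none of the 2 fault types match ✗
  G2: none of the 2 fault types match ✗
  G3: none of the 2 fault types match ✗
  G4: stuck-at-0 ✓; others ✗
  G5: stuck-at-0 ✓; others ✗
  G6: stuck-at-1 ✓; others ✗
  G7: stuck-at-0 ✓; others ✗
  G8: stuck-at-1 ✓; others ✗
  G9: stuck-at-1 ✓; others ✗
  G10: stuck-at-0 ✓; others ✗
  G11: none of the 2 fault types match ✗
Consistent faults: {G4 stuck-at-0, G5 stuck-at-0, G6 stuck-at-1, G7 stuck-at-0, G8 stuck-at-1, G9 stuck-at-1, G10 stuck-at-0} — 7 in all.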